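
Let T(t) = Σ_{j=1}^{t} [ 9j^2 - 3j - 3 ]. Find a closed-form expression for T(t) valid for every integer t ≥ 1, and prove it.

We claim T(t) = 3t(t^2 + t - 1) for all t ≥ 1.
For the base case t = 1: T(1) = 3, and the closed form gives 3. They agree.
Inductive step: suppose the statement holds for some j ≥ 1, so T(j) = 3j(j^2 + j - 1).
Then T(j+1) = T(j) + (9j^2 + 15j + 3) = (3j(j^2 + j - 1)) + (9j^2 + 15j + 3).
Simplifying, T(j+1) = 3(j + 1)(j^2 + 3j + 1) = 3(j+1)((j+1)^2 + (j+1) - 1),
which is the closed form with t = j+1.
By induction, the statement is established for all t ≥ 1.

T(t) = 3t(t^2 + t - 1)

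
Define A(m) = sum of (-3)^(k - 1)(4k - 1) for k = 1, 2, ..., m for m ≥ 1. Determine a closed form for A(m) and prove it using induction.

A(m) = -(-3)^m·m

We claim A(m) = -(-3)^m·m for all m ≥ 1.
When m = 1: A(1) = 3, and the closed form gives 3. They agree.
Inductive step: suppose the statement holds for some k ≥ 1, so A(k) = -(-3)^k·k.
Then A(k+1) = A(k) + ((-3)^k(4k + 3)) = (-(-3)^k·k) + ((-3)^k(4k + 3)).
Simplifying, A(k+1) = 3(-3)^k(k + 1) = -(-3)^(k+1)·(k+1),
which is the closed form with m = k+1.
By induction, the statement is established for all m ≥ 1.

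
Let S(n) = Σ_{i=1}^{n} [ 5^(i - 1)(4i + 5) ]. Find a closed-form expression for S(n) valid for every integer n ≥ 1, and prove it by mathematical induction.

We claim S(n) = 5^n(n + 1) - 1 for all n ≥ 1.
Base step (n = 1): S(1) = 9, and the closed form gives 9. They agree.
Suppose the result is true for n = i, so S(i) = 5^i(i + 1) - 1.
Then S(i+1) = S(i) + (5^i(4i + 9)) = (5^i(i + 1) - 1) + (5^i(4i + 9)).
Simplifying, S(i+1) = 5·5^i·i + 10·5^i - 1 = 5^(i+1)((i+1) + 1) - 1,
which is the closed form with n = i+1.
By induction, the statement is established for all n ≥ 1.

S(n) = 5^n(n + 1) - 1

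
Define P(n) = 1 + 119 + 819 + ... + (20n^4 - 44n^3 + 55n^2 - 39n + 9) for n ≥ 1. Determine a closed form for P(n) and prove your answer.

P(n) = n(4n^4 - n^3 + 3n^2 - 3n - 2)

We claim P(n) = n(4n^4 - n^3 + 3n^2 - 3n - 2) for all n ≥ 1.
Base case (n = 1): P(1) = 1, and the closed form gives 1. They agree.
Inductive step: suppose the statement holds for some r ≥ 1, so P(r) = r(4r^4 - r^3 + 3r^2 - 3r - 2).
Then P(r+1) = P(r) + (20r^4 + 36r^3 + 43r^2 + 19r + 1) = (r(4r^4 - r^3 + 3r^2 - 3r - 2)) + (20r^4 + 36r^3 + 43r^2 + 19r + 1).
Simplifying, P(r+1) = (r + 1)(4r^4 + 15r^3 + 24r^2 + 16r + 1) = (r+1)(4(r+1)^4 - (r+1)^3 + 3(r+1)^2 - 3(r+1) - 2),
which is the closed form with n = r+1.
This completes the induction.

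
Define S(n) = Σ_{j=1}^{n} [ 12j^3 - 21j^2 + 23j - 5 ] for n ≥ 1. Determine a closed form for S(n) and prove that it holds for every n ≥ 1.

S(n) = n(3n^3 - n^2 + 4n + 3)

We claim S(n) = n(3n^3 - n^2 + 4n + 3) for all n ≥ 1.
Base case (n = 1): S(1) = 9, and the closed form gives 9. They agree.
Suppose the result is true for n = j, so S(j) = j(3j^3 - j^2 + 4j + 3).
Then S(j+1) = S(j) + (12j^3 + 15j^2 + 17j + 9) = (j(3j^3 - j^2 + 4j + 3)) + (12j^3 + 15j^2 + 17j + 9).
Simplifying, S(j+1) = (j + 1)(3j^3 + 8j^2 + 11j + 9) = (j+1)(3(j+1)^3 - (j+1)^2 + 4(j+1) + 3),
which is the closed form with n = j+1.
This completes the induction.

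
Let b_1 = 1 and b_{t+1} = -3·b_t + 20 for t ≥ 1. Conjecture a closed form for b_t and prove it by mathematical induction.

b_t = -4(-3)^(t - 1) + 5

Computing the first terms: b_1 = 1, b_2 = 17, b_3 = -31. This suggests b_t = -4(-3)^(t - 1) + 5.
Base case (t = 1): the formula gives 1 = 1 = b_1.
For the inductive step, assume it holds for an arbitrary r ≥ 1, so b_r = -4(-3)^(r - 1) + 5.
Then b_{r+1} = -3·b_r + 20 = -3·(-4(-3)^(r - 1) + 5) + 20 = -4(-3)^r + 5 = -4(-3)^((r+1) - 1) + 5,
which is the claimed formula at t = r+1.
By the principle of mathematical induction, the result holds for all t ≥ 1.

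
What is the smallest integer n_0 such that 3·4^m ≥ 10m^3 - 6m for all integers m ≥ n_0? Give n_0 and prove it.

n_0 = 4

At m = 3: 192 < 252, so the inequality fails and n_0 ≥ 4. We prove 3·4^m ≥ 10m^3 - 6m for all m ≥ 4.
For the base case m = 4: 3·4^m = 768 and 10m^3 - 6m = 616, so 768 ≥ 616.
Suppose the result is true for m = k, so 3·4^k ≥ 10k^3 - 6k.
Then 3·4^(k + 1) = 4·(3·4^k) ≥ 4·(10k^3 - 6k).
Also, for k ≥ 4 we have 4·(10k^3 - 6k) ≥ 10(k+1)^3 - 6(k+1), since 4·(10k^3 - 6k) − (10(k+1)^3 - 6(k+1)) = 30k^3 - 30k^2 - 48k - 4, which is nonnegative for all k ≥ 4.
Combining, 3·4^(k + 1) ≥ 10(k+1)^3 - 6(k+1).
By induction, the statement is established for all m ≥ 4.
Hence the smallest such n_0 is 4.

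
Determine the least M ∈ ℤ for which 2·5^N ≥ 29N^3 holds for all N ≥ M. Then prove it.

At N = 4: 1250 < 1856, so the inequality fails and M ≥ 5. We prove 2·5^N ≥ 29N^3 for all N ≥ 5.
When N = 5: 2·5^N = 6250 and 29N^3 = 3625, so 6250 ≥ 3625.
For the inductive step, assume it holds for an arbitrary p ≥ 5, so 2·5^p ≥ 29p^3.
Then 2·5^(p + 1) = 5·(2·5^p) ≥ 5·(29p^3).
Also, for p ≥ 5 we have 5·(29p^3) ≥ 29(p+1)^3, since 5 ≥ (1 + 1/p)^3 for all p ≥ 5.
Combining, 2·5^(p + 1) ≥ 29(p+1)^3.
By the principle of mathematical induction, the result holds for all N ≥ 5.
Hence the smallest such M is 5.

M = 5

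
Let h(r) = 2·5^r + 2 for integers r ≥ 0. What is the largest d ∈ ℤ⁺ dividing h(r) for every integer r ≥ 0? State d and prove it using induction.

d = 4

Computing the first values: h(0) = 4 and h(1) = 12; gcd(4, 12) = 4, so d ≤ 4.
We prove 4 | 2·5^r + 2 for all r ≥ 0 by induction on r.
For the base case r = 0: h(0) = 4 = 4·(1), so 4 | h(0).
Suppose the result is true for r = p, i.e. 4 | h(p). Then
h(p+1) = 2·5^(p+1) + 2 = 5·(2·5^p + 2) - 8 = 5·h(p) - 8. The first term is divisible by 4 by the inductive hypothesis, and -8 is divisible by 4. Hence 4 | h(p+1).
This completes the induction.
Therefore the largest such d is 4.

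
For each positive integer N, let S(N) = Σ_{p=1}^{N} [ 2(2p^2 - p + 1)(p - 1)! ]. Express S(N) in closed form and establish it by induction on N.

S(N) = (4N + 2)N! - 2

We claim S(N) = (4N + 2)N! - 2 for all N ≥ 1.
When N = 1: S(1) = 4, and the closed form gives 4. They agree.
Inductive step: suppose the statement holds for some p ≥ 1, so S(p) = (4p + 2)p! - 2.
Then S(p+1) = S(p) + (2(2p^2 + 3p + 2)p!) = ((4p + 2)p! - 2) + (2(2p^2 + 3p + 2)p!).
Simplifying, S(p+1) = (4(p+1) + 2)(p+1)! - 2,
which is the closed form with N = p+1.
This completes the induction.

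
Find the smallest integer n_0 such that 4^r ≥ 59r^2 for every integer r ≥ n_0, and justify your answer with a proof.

n_0 = 6

At r = 5: 1024 < 1475, so the inequality fails and n_0 ≥ 6. We prove 4^r ≥ 59r^2 for all r ≥ 6.
For the base case r = 6: 4^r = 4096 and 59r^2 = 2124, so 4096 ≥ 2124.
For the inductive step, assume it holds for an arbitrary m ≥ 6, so 4^m ≥ 59m^2.
Then 4^(m + 1) = 4·(4^m) ≥ 4·(59m^2).
Also, for m ≥ 6 we have 4·(59m^2) ≥ 59(m+1)^2, since 4 ≥ (1 + 1/m)^2 for all m ≥ 6.
Combining, 4^(m + 1) ≥ 59(m+1)^2.
By induction, the statement is established for all r ≥ 6.
Hence the smallest such n_0 is 6.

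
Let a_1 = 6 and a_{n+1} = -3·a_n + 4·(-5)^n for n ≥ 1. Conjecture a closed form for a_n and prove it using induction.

a_n = -4(-3)^(n - 1) - 2(-5)^n

Computing the first terms: a_1 = 6, a_2 = -38, a_3 = 214. This suggests a_n = -4(-3)^(n - 1) - 2(-5)^n.
Base case (n = 1): the formula gives 6 = 6 = a_1.
Inductive step: assume the claim holds for n = k, so a_k = -4(-3)^(k - 1) - 2(-5)^k.
Then a_{k+1} = -3·a_k + 4·(-5)^k = -3·(-4(-3)^(k - 1) - 2(-5)^k) + 4·(-5)^k = -4(-3)^k - 2(-5)^(k + 1) = -4(-3)^((k+1) - 1) - 2(-5)^(k+1),
which is the claimed formula at n = k+1.
By induction, the statement is established for all n ≥ 1.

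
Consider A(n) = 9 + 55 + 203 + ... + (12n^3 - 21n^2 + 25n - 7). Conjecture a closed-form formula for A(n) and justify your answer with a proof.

A(n) = n(3n^3 - n^2 + 5n + 2)

We claim A(n) = n(3n^3 - n^2 + 5n + 2) for all n ≥ 1.
For the base case n = 1: A(1) = 9, and the closed form gives 9. They agree.
Inductive step: suppose the statement holds for some p ≥ 1, so A(p) = p(3p^3 - p^2 + 5p + 2).
Then A(p+1) = A(p) + (12p^3 + 15p^2 + 19p + 9) = (p(3p^3 - p^2 + 5p + 2)) + (12p^3 + 15p^2 + 19p + 9).
Simplifying, A(p+1) = (p + 1)(3p^3 + 8p^2 + 12p + 9) = (p+1)(3(p+1)^3 - (p+1)^2 + 5(p+1) + 2),
which is the closed form with n = p+1.
Hence, by induction on n, the claim holds for every n ≥ 1.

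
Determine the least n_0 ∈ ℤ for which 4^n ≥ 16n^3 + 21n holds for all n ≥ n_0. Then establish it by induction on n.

n_0 = 6

At n = 5: 1024 < 2105, so the inequality fails and n_0 ≥ 6. We prove 4^n ≥ 16n^3 + 21n for all n ≥ 6.
For the base case n = 6: 4^n = 4096 and 16n^3 + 21n = 3582, so 4096 ≥ 3582.
Suppose the result is true for n = p, so 4^p ≥ 16p^3 + 21p.
Then 4^(p + 1) = 4·(4^p) ≥ 4·(16p^3 + 21p).
Also, for p ≥ 6 we have 4·(16p^3 + 21p) ≥ 16(p+1)^3 + 21(p+1), since 4·(16p^3 + 21p) − (16(p+1)^3 + 21(p+1)) = 48p^3 - 48p^2 + 15p - 37, which is nonnegative for all p ≥ 6.
Combining, 4^(p + 1) ≥ 16(p+1)^3 + 21(p+1).
By induction, the statement is established for all n ≥ 6.
Hence the smallest such n_0 is 6.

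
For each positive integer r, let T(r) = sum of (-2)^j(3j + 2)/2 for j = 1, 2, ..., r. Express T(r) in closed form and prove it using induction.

T(r) = (-2)^r(r + 1) - 1

We claim T(r) = (-2)^r(r + 1) - 1 for all r ≥ 1.
For the base case r = 1: T(1) = -5, and the closed form gives -5. They agree.
For the inductive step, assume it holds for an arbitrary j ≥ 1, so T(j) = (-2)^j(j + 1) - 1.
Then T(j+1) = T(j) + ((-2)^j(-3j - 5)) = ((-2)^j(j + 1) - 1) + ((-2)^j(-3j - 5)).
Simplifying, T(j+1) = -2(-2)^j·j - 4(-2)^j - 1 = (-2)^(j+1)((j+1) + 1) - 1,
which is the closed form with r = j+1.
This completes the induction.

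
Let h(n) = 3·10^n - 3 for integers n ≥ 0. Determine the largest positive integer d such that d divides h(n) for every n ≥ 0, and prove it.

Computing the first values: h(0) = 0 and h(1) = 27; gcd(0, 27) = 27, so d ≤ 27.
We prove 27 | 3·10^n - 3 for all n ≥ 0 by induction on n.
When n = 0: h(0) = 0 = 27·(0), so 27 | h(0).
Inductive step: assume the claim holds for n = i, i.e. 27 | h(i). Then
h(i+1) = 3·10^(i+1) - 3 = 10·(3·10^i - 3) + 27 = 10·h(i) + 27. The first term is divisible by 27 by the inductive hypothesis, and 27 is divisible by 27. Hence 27 | h(i+1).
Hence, by induction on n, the claim holds for every n ≥ 0.
Therefore the largest such d is 27.

d = 27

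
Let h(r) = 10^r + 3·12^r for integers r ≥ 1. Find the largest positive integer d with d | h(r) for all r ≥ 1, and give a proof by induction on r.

d = 2

Computing the first values: h(1) = 46 and h(2) = 532; gcd(46, 532) = 2, so d ≤ 2.
We prove 2 | 10^r + 3·12^r for all r ≥ 1 by induction on r.
Base step (r = 1): h(1) = 46 = 2·(23), so 2 | h(1).
Inductive step: suppose the statement holds for some k ≥ 1, i.e. 2 | h(k). Then
h(k+1) − 12·h(k) = (10^(k+1) + 3·12^(k+1)) − 12·(10^k + 3·12^k) = (1)·10^k·(10 − 12) = (-2)·10^k. Since 2 | h(k) by the inductive hypothesis, 2 | 12·h(k); and 2 | -2 since -2 = 2·-1. Therefore 2 | h(k+1).
Hence, by induction on r, the claim holds for every r ≥ 1.
Therefore the largest such d is 2.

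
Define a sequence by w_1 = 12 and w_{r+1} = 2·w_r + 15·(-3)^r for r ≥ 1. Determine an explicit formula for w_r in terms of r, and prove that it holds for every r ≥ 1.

Computing the first terms: w_1 = 12, w_2 = -21, w_3 = 93. This suggests w_r = (-3)^(r + 1) + 3·2^(r - 1).
For the base case r = 1: the formula gives 12 = 12 = w_1.
Suppose the result is true for r = p, so w_p = (-3)^(p + 1) + 3·2^(p - 1).
Then w_{p+1} = 2·w_p + 15·(-3)^p = 2·((-3)^(p + 1) + 3·2^(p - 1)) + 15·(-3)^p = (-3)^(p + 2) + 3·2^p = (-3)^((p+1) + 1) + 3·2^((p+1) - 1),
which is the claimed formula at r = p+1.
By induction, the statement is established for all r ≥ 1.

w_r = (-3)^(r + 1) + 3·2^(r - 1)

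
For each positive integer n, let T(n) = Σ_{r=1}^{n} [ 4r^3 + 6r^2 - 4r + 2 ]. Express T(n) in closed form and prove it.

We claim T(n) = n(n^3 + 4n^2 + 2n + 1) for all n ≥ 1.
Base case (n = 1): T(1) = 8, and the closed form gives 8. They agree.
For the inductive step, assume it holds for an arbitrary r ≥ 1, so T(r) = r(r^3 + 4r^2 + 2r + 1).
Then T(r+1) = T(r) + (4r^3 + 18r^2 + 20r + 8) = (r(r^3 + 4r^2 + 2r + 1)) + (4r^3 + 18r^2 + 20r + 8).
Simplifying, T(r+1) = (r + 1)(r^3 + 7r^2 + 13r + 8) = (r+1)((r+1)^3 + 4(r+1)^2 + 2(r+1) + 1),
which is the closed form with n = r+1.
By the principle of mathematical induction, the result holds for all n ≥ 1.

T(n) = n(n^3 + 4n^2 + 2n + 1)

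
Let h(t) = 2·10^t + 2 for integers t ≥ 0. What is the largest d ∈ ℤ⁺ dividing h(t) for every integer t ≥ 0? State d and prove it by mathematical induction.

Computing the first values: h(0) = 4 and h(1) = 22; gcd(4, 22) = 2, so d ≤ 2.
We prove 2 | 2·10^t + 2 for all t ≥ 0 by induction on t.
When t = 0: h(0) = 4 = 2·(2), so 2 | h(0).
Suppose the result is true for t = p, i.e. 2 | h(p). Then
h(p+1) = 2·10^(p+1) + 2 = 10·(2·10^p + 2) - 18 = 10·h(p) - 18. The first term is divisible by 2 by the inductive hypothesis, and -18 is divisible by 2. Hence 2 | h(p+1).
By induction, the statement is established for all t ≥ 0.
Therefore the largest such d is 2.

d = 2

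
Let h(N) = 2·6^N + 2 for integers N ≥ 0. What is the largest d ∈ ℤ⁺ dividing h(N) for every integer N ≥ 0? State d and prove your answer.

d = 2

Computing the first values: h(0) = 4 and h(1) = 14; gcd(4, 14) = 2, so d ≤ 2.
We prove 2 | 2·6^N + 2 for all N ≥ 0 by induction on N.
Base case (N = 0): h(0) = 4 = 2·(2), so 2 | h(0).
For the inductive step, assume it holds for an arbitrary j ≥ 0, i.e. 2 | h(j). Then
h(j+1) = 2·6^(j+1) + 2 = 6·(2·6^j + 2) - 10 = 6·h(j) - 10. The first term is divisible by 2 by the inductive hypothesis, and -10 is divisible by 2. Hence 2 | h(j+1).
By the principle of mathematical induction, the result holds for all N ≥ 0.
Therefore the largest such d is 2.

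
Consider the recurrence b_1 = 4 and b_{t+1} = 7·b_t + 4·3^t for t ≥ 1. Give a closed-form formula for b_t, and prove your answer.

Computing the first terms: b_1 = 4, b_2 = 40, b_3 = 316. This suggests b_t = -3^t + 7^t.
Base case (t = 1): the formula gives 4 = 4 = b_1.
For the inductive step, assume it holds for an arbitrary j ≥ 1, so b_j = -3^j + 7^j.
Then b_{j+1} = 7·b_j + 4·3^j = 7·(-3^j + 7^j) + 4·3^j = -3^(j + 1) + 7^(j + 1),
which is the claimed formula at t = j+1.
By induction, the statement is established for all t ≥ 1.

b_t = -3^t + 7^t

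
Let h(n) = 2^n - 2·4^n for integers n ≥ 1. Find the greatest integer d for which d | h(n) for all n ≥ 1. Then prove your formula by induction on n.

d = 2

Computing the first values: h(1) = -6 and h(2) = -28; gcd(-6, -28) = 2, so d ≤ 2.
We prove 2 | 2^n - 2·4^n for all n ≥ 1 by induction on n.
Base step (n = 1): h(1) = -6 = 2·(-3), so 2 | h(1).
For the inductive step, assume it holds for an arbitrary r ≥ 1, i.e. 2 | h(r). Then
h(r+1) − 4·h(r) = (2^(r+1) - 2·4^(r+1)) − 4·(2^r - 2·4^r) = (1)·2^r·(2 − 4) = (-2)·2^r. Since 2 | h(r) by the inductive hypothesis, 2 | 4·h(r); and 2 | -2 since -2 = 2·-1. Therefore 2 | h(r+1).
This completes the induction.
Therefore the largest such d is 2.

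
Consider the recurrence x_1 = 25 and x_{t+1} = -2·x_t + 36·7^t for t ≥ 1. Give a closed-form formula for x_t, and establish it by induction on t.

x_t = -3(-2)^(t - 1) + 4·7^t

Computing the first terms: x_1 = 25, x_2 = 202, x_3 = 1360. This suggests x_t = -3(-2)^(t - 1) + 4·7^t.
Base case (t = 1): the formula gives 25 = 25 = x_1.
Suppose the result is true for t = m, so x_m = -3(-2)^(m - 1) + 4·7^m.
Then x_{m+1} = -2·x_m + 36·7^m = -2·(-3(-2)^(m - 1) + 4·7^m) + 36·7^m = -3(-2)^m + 4·7^(m + 1) = -3(-2)^((m+1) - 1) + 4·7^(m+1),
which is the claimed formula at t = m+1.
By the principle of mathematical induction, the result holds for all t ≥ 1.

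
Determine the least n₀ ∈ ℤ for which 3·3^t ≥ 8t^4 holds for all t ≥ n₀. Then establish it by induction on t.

n₀ = 9

At t = 8: 19683 < 32768, so the inequality fails and n₀ ≥ 9. We prove 3·3^t ≥ 8t^4 for all t ≥ 9.
Base step (t = 9): 3·3^t = 59049 and 8t^4 = 52488, so 59049 ≥ 52488.
For the inductive step, assume it holds for an arbitrary k ≥ 9, so 3·3^k ≥ 8k^4.
Then 3·3^(k + 1) = 3·(3·3^k) ≥ 3·(8k^4).
Also, for k ≥ 9 we have 3·(8k^4) ≥ 8(k+1)^4, since 3 ≥ (1 + 1/k)^4 for all k ≥ 9.
Combining, 3·3^(k + 1) ≥ 8(k+1)^4.
By the principle of mathematical induction, the result holds for all t ≥ 9.
Hence the smallest such n₀ is 9.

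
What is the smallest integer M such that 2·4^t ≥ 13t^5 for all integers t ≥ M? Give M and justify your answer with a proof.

At t = 9: 524288 < 767637, so the inequality fails and M ≥ 10. We prove 2·4^t ≥ 13t^5 for all t ≥ 10.
Base case (t = 10): 2·4^t = 2097152 and 13t^5 = 1300000, so 2097152 ≥ 1300000.
For the inductive step, assume it holds for an arbitrary p ≥ 10, so 2·4^p ≥ 13p^5.
Then 2·4^(p + 1) = 4·(2·4^p) ≥ 4·(13p^5).
Also, for p ≥ 10 we have 4·(13p^5) ≥ 13(p+1)^5, since 4 ≥ (1 + 1/p)^5 for all p ≥ 10.
Combining, 2·4^(p + 1) ≥ 13(p+1)^5.
Hence, by induction on t, the claim holds for every t ≥ 10.
Hence the smallest such M is 10.

M = 10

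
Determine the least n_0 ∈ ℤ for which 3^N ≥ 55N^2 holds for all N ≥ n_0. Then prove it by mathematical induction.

At N = 7: 2187 < 2695, so the inequality fails and n_0 ≥ 8. We prove 3^N ≥ 55N^2 for all N ≥ 8.
When N = 8: 3^N = 6561 and 55N^2 = 3520, so 6561 ≥ 3520.
Inductive step: assume the claim holds for N = k, so 3^k ≥ 55k^2.
Then 3^(k + 1) = 3·(3^k) ≥ 3·(55k^2).
Also, for k ≥ 8 we have 3·(55k^2) ≥ 55(k+1)^2, since 3 ≥ (1 + 1/k)^2 for all k ≥ 8.
Combining, 3^(k + 1) ≥ 55(k+1)^2.
By the principle of mathematical induction, the result holds for all N ≥ 8.
Hence the smallest such n_0 is 8.

n_0 = 8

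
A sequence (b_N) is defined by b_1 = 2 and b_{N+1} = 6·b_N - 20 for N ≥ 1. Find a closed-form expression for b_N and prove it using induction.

Computing the first terms: b_1 = 2, b_2 = -8, b_3 = -68. This suggests b_N = -2·6^(N - 1) + 4.
Base step (N = 1): the formula gives 2 = 2 = b_1.
For the inductive step, assume it holds for an arbitrary m ≥ 1, so b_m = -2·6^(m - 1) + 4.
Then b_{m+1} = 6·b_m - 20 = 6·(-2·6^(m - 1) + 4) - 20 = -2·6^m + 4 = -2·6^((m+1) - 1) + 4,
which is the claimed formula at N = m+1.
This completes the induction.

b_N = -2·6^(N - 1) + 4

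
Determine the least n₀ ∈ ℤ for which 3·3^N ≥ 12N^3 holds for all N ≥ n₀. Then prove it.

n₀ = 7

At N = 6: 2187 < 2592, so the inequality fails and n₀ ≥ 7. We prove 3·3^N ≥ 12N^3 for all N ≥ 7.
Base step (N = 7): 3·3^N = 6561 and 12N^3 = 4116, so 6561 ≥ 4116.
For the inductive step, assume it holds for an arbitrary k ≥ 7, so 3·3^k ≥ 12k^3.
Then 3·3^(k + 1) = 3·(3·3^k) ≥ 3·(12k^3).
Also, for k ≥ 7 we have 3·(12k^3) ≥ 12(k+1)^3, since 3 ≥ (1 + 1/k)^3 for all k ≥ 7.
Combining, 3·3^(k + 1) ≥ 12(k+1)^3.
Hence, by induction on N, the claim holds for every N ≥ 7.
Hence the smallest such n₀ is 7.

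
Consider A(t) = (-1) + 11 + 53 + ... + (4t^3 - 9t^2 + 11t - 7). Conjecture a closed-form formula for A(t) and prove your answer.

A(t) = t(t^3 - t^2 + 2t - 3)

We claim A(t) = t(t^3 - t^2 + 2t - 3) for all t ≥ 1.
For the base case t = 1: A(1) = -1, and the closed form gives -1. They agree.
Inductive step: suppose the statement holds for some i ≥ 1, so A(i) = i(i^3 - i^2 + 2i - 3).
Then A(i+1) = A(i) + (4i^3 + 3i^2 + 5i - 1) = (i(i^3 - i^2 + 2i - 3)) + (4i^3 + 3i^2 + 5i - 1).
Simplifying, A(i+1) = (i + 1)(i^3 + 2i^2 + 3i - 1) = (i+1)((i+1)^3 - (i+1)^2 + 2(i+1) - 3),
which is the closed form with t = i+1.
Hence, by induction on t, the claim holds for every t ≥ 1.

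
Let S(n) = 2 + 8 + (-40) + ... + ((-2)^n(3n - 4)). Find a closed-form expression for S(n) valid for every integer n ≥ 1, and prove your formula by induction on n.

We claim S(n) = 2(-2)^n(n - 1) + 2 for all n ≥ 1.
Base step (n = 1): S(1) = 2, and the closed form gives 2. They agree.
Inductive step: suppose the statement holds for some j ≥ 1, so S(j) = 2(-2)^j(j - 1) + 2.
Then S(j+1) = S(j) + ((-2)^(j + 1)(3j - 1)) = (2(-2)^j(j - 1) + 2) + ((-2)^(j + 1)(3j - 1)).
Simplifying, S(j+1) = -4(-2)^j·j + 2 = 2(-2)^(j+1)((j+1) - 1) + 2,
which is the closed form with n = j+1.
This completes the induction.

S(n) = 2(-2)^n(n - 1) + 2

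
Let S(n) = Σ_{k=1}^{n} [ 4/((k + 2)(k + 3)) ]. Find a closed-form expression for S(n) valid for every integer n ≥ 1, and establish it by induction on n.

S(n) = 4n/(3(n + 3))

We claim S(n) = 4n/(3(n + 3)) for all n ≥ 1.
When n = 1: S(1) = 1/3, and the closed form gives 1/3. They agree.
Inductive step: assume the claim holds for n = k, so S(k) = 4k/(3(k + 3)).
Then S(k+1) = S(k) + (4/((k + 3)(k + 4))) = (4k/(3(k + 3))) + (4/((k + 3)(k + 4))).
Simplifying, S(k+1) = 4(k + 1)/(3(k + 4)) = 4(k+1)/(3((k+1) + 3)),
which is the closed form with n = k+1.
This completes the induction.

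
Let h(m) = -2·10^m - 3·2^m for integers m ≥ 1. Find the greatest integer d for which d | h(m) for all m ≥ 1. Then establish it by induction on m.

d = 2

Computing the first values: h(1) = -26 and h(2) = -212; gcd(-26, -212) = 2, so d ≤ 2.
We prove 2 | -2·10^m - 3·2^m for all m ≥ 1 by induction on m.
Base step (m = 1): h(1) = -26 = 2·(-13), so 2 | h(1).
For the inductive step, assume it holds for an arbitrary j ≥ 1, i.e. 2 | h(j). Then
h(j+1) − 10·h(j) = (-2·10^(j+1) - 3·2^(j+1)) − 10·(-2·10^j - 3·2^j) = (-3)·2^j·(2 − 10) = (24)·2^j. Since 2 | h(j) by the inductive hypothesis, 2 | 10·h(j); and 2 | 24 since 24 = 2·12. Therefore 2 | h(j+1).
By the principle of mathematical induction, the result holds for all m ≥ 1.
Therefore the largest such d is 2.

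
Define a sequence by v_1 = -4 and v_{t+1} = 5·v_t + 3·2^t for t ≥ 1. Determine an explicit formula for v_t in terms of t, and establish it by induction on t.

Computing the first terms: v_1 = -4, v_2 = -14, v_3 = -58. This suggests v_t = -2^t - 2·5^(t - 1).
Base step (t = 1): the formula gives -4 = -4 = v_1.
For the inductive step, assume it holds for an arbitrary k ≥ 1, so v_k = -2^k - 2·5^(k - 1).
Then v_{k+1} = 5·v_k + 3·2^k = 5·(-2^k - 2·5^(k - 1)) + 3·2^k = -2^(k + 1) - 2·5^k = -2^(k+1) - 2·5^((k+1) - 1),
which is the claimed formula at t = k+1.
By the principle of mathematical induction, the result holds for all t ≥ 1.

v_t = -2^t - 2·5^(t - 1)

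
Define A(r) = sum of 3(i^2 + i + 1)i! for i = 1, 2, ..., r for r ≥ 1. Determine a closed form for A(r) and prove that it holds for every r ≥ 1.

We claim A(r) = (3r + 3)(r + 1)! - 3 for all r ≥ 1.
When r = 1: A(1) = 9, and the closed form gives 9. They agree.
Suppose the result is true for r = i, so A(i) = (3i + 3)(i + 1)! - 3.
Then A(i+1) = A(i) + (3(i^2 + 3i + 3)(i + 1)!) = ((3i + 3)(i + 1)! - 3) + (3(i^2 + 3i + 3)(i + 1)!).
Simplifying, A(i+1) = (3(i+1) + 3)((i+1) + 1)! - 3,
which is the closed form with r = i+1.
This completes the induction.

A(r) = (3r + 3)(r + 1)! - 3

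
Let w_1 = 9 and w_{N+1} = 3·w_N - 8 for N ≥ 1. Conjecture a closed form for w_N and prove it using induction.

w_N = 5·3^(N - 1) + 4

Computing the first terms: w_1 = 9, w_2 = 19, w_3 = 49. This suggests w_N = 5·3^(N - 1) + 4.
Base step (N = 1): the formula gives 9 = 9 = w_1.
Inductive step: assume the claim holds for N = k, so w_k = 5·3^(k - 1) + 4.
Then w_{k+1} = 3·w_k - 8 = 3·(5·3^(k - 1) + 4) - 8 = 5·3^k + 4 = 5·3^((k+1) - 1) + 4,
which is the claimed formula at N = k+1.
This completes the induction.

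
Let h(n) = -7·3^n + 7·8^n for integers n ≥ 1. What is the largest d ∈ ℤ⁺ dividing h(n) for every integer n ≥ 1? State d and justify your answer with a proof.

Computing the first values: h(1) = 35 and h(2) = 385; gcd(35, 385) = 35, so d ≤ 35.
We prove 35 | -7·3^n + 7·8^n for all n ≥ 1 by induction on n.
Base case (n = 1): h(1) = 35 = 35·(1), so 35 | h(1).
Inductive step: suppose the statement holds for some i ≥ 1, i.e. 35 | h(i). Then
h(i+1) − 8·h(i) = (-7·3^(i+1) + 7·8^(i+1)) − 8·(-7·3^i + 7·8^i) = (-7)·3^i·(3 − 8) = (35)·3^i. Since 35 | h(i) by the inductive hypothesis, 35 | 8·h(i); and 35 | 35 since 35 = 35·1. Therefore 35 | h(i+1).
This completes the induction.
Therefore the largest such d is 35.

d = 35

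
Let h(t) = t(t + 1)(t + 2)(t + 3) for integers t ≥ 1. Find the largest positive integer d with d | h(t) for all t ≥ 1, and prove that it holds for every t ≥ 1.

Computing the first values: h(1) = 24 and h(2) = 120; gcd(24, 120) = 24, so d ≤ 24.
We prove 24 | t(t + 1)(t + 2)(t + 3) for all t ≥ 1 by induction on t.
Base case (t = 1): h(1) = 24 = 24·(1), so 24 | h(1).
Inductive step: assume the claim holds for t = m, i.e. 24 | h(m). Then
h(m+1) − h(m) = (m+1)·(m+2)·(m+3)·(m+4) − m·(m+1)·(m+2)·(m+3) = (m+1)·(m+2)·(m+3)·[(m+4) − m] = 4·(m+1)·(m+2)·(m+3). The product of 3 consecutive integers is divisible by (3)! = 6, so h(m+1) − h(m) is divisible by 4·6 = 24. By the inductive hypothesis 24 | h(m), hence 24 | h(m+1).
Hence, by induction on t, the claim holds for every t ≥ 1.
Therefore the largest such d is 24.

d = 24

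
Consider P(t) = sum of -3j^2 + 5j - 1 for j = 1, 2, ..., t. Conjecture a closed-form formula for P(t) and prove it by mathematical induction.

We claim P(t) = -t(t^2 - t - 1) for all t ≥ 1.
Base step (t = 1): P(1) = 1, and the closed form gives 1. They agree.
Suppose the result is true for t = j, so P(j) = j(-j^2 + j + 1).
Then P(j+1) = P(j) + (-3j^2 - j + 1) = (j(-j^2 + j + 1)) + (-3j^2 - j + 1).
Simplifying, P(j+1) = -(j + 1)(j^2 + j - 1) = -(j+1)((j+1)^2 - (j+1) - 1),
which is the closed form with t = j+1.
By the principle of mathematical induction, the result holds for all t ≥ 1.

P(t) = -t(t^2 - t - 1)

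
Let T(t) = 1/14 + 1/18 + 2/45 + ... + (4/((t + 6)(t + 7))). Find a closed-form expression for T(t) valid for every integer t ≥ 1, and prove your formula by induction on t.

We claim T(t) = 4t/(7(t + 7)) for all t ≥ 1.
Base step (t = 1): T(1) = 1/14, and the closed form gives 1/14. They agree.
Inductive step: assume the claim holds for t = r, so T(r) = 4r/(7(r + 7)).
Then T(r+1) = T(r) + (4/((r + 7)(r + 8))) = (4r/(7(r + 7))) + (4/((r + 7)(r + 8))).
Simplifying, T(r+1) = 4(r + 1)/(7(r + 8)) = 4(r+1)/(7((r+1) + 7)),
which is the closed form with t = r+1.
By the principle of mathematical induction, the result holds for all t ≥ 1.

T(t) = 4t/(7(t + 7))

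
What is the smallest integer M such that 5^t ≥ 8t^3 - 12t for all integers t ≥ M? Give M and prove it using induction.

At t = 3: 125 < 180, so the inequality fails and M ≥ 4. We prove 5^t ≥ 8t^3 - 12t for all t ≥ 4.
Base case (t = 4): 5^t = 625 and 8t^3 - 12t = 464, so 625 ≥ 464.
Inductive step: assume the claim holds for t = m, so 5^m ≥ 8m^3 - 12m.
Then 5^(m + 1) = 5·(5^m) ≥ 5·(8m^3 - 12m).
Also, for m ≥ 4 we have 5·(8m^3 - 12m) ≥ 8(m+1)^3 - 12(m+1), since 5·(8m^3 - 12m) − (8(m+1)^3 - 12(m+1)) = 32m^3 - 24m^2 - 72m + 4, which is nonnegative for all m ≥ 4.
Combining, 5^(m + 1) ≥ 8(m+1)^3 - 12(m+1).
By induction, the statement is established for all t ≥ 4.
Hence the smallest such M is 4.

M = 4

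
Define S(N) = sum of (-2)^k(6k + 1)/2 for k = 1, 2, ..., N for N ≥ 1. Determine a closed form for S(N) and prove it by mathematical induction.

We claim S(N) = (-2)^N(2N + 1) - 1 for all N ≥ 1.
When N = 1: S(1) = -7, and the closed form gives -7. They agree.
For the inductive step, assume it holds for an arbitrary k ≥ 1, so S(k) = (-2)^k(2k + 1) - 1.
Then S(k+1) = S(k) + ((-2)^k(-6k - 7)) = ((-2)^k(2k + 1) - 1) + ((-2)^k(-6k - 7)).
Simplifying, S(k+1) = -4(-2)^k·k - 6(-2)^k - 1 = (-2)^(k+1)(2(k+1) + 1) - 1,
which is the closed form with N = k+1.
By the principle of mathematical induction, the result holds for all N ≥ 1.

S(N) = (-2)^N(2N + 1) - 1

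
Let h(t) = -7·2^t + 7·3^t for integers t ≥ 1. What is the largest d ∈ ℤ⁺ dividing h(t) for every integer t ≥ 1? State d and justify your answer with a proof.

Computing the first values: h(1) = 7 and h(2) = 35; gcd(7, 35) = 7, so d ≤ 7.
We prove 7 | -7·2^t + 7·3^t for all t ≥ 1 by induction on t.
When t = 1: h(1) = 7 = 7·(1), so 7 | h(1).
Inductive step: suppose the statement holds for some j ≥ 1, i.e. 7 | h(j). Then
h(j+1) − 3·h(j) = (-7·2^(j+1) + 7·3^(j+1)) − 3·(-7·2^j + 7·3^j) = (-7)·2^j·(2 − 3) = (7)·2^j. Since 7 | h(j) by the inductive hypothesis, 7 | 3·h(j); and 7 | 7 since 7 = 7·1. Therefore 7 | h(j+1).
By induction, the statement is established for all t ≥ 1.
Therefore the largest such d is 7.

d = 7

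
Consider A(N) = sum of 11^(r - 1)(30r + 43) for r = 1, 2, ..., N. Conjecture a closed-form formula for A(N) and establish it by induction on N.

We claim A(N) = 11^N(3N + 4) - 4 for all N ≥ 1.
Base case (N = 1): A(1) = 73, and the closed form gives 73. They agree.
Suppose the result is true for N = r, so A(r) = 11^r(3r + 4) - 4.
Then A(r+1) = A(r) + (11^r(30r + 73)) = (11^r(3r + 4) - 4) + (11^r(30r + 73)).
Simplifying, A(r+1) = 33·11^r·r + 77·11^r - 4 = 11^(r+1)(3(r+1) + 4) - 4,
which is the closed form with N = r+1.
Hence, by induction on N, the claim holds for every N ≥ 1.

A(N) = 11^N(3N + 4) - 4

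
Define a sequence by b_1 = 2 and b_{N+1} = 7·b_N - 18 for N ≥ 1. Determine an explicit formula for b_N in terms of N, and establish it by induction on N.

Computing the first terms: b_1 = 2, b_2 = -4, b_3 = -46. This suggests b_N = -7^(N - 1) + 3.
Base step (N = 1): the formula gives 2 = 2 = b_1.
Inductive step: assume the claim holds for N = m, so b_m = -7^(m - 1) + 3.
Then b_{m+1} = 7·b_m - 18 = 7·(-7^(m - 1) + 3) - 18 = -7^m + 3 = -7^((m+1) - 1) + 3,
which is the claimed formula at N = m+1.
By the principle of mathematical induction, the result holds for all N ≥ 1.

b_N = -7^(N - 1) + 3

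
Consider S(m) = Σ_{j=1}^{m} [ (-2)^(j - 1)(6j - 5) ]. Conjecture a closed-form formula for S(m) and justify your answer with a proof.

S(m) = (-2)^m(-2m + 1) - 1

We claim S(m) = (-2)^m(-2m + 1) - 1 for all m ≥ 1.
Base step (m = 1): S(1) = 1, and the closed form gives 1. They agree.
Suppose the result is true for m = j, so S(j) = (-2)^j(-2j + 1) - 1.
Then S(j+1) = S(j) + ((-2)^j(6j + 1)) = ((-2)^j(-2j + 1) - 1) + ((-2)^j(6j + 1)).
Simplifying, S(j+1) = -(-2)^(j + 1) + (-2)^(j + 2)j - 1 = (-2)^(j+1)(-2(j+1) + 1) - 1,
which is the closed form with m = j+1.
This completes the induction.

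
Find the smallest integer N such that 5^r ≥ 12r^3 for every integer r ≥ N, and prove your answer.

At r = 4: 625 < 768, so the inequality fails and N ≥ 5. We prove 5^r ≥ 12r^3 for all r ≥ 5.
Base step (r = 5): 5^r = 3125 and 12r^3 = 1500, so 3125 ≥ 1500.
Inductive step: assume the claim holds for r = m, so 5^m ≥ 12m^3.
Then 5^(m + 1) = 5·(5^m) ≥ 5·(12m^3).
Also, for m ≥ 5 we have 5·(12m^3) ≥ 12(m+1)^3, since 5 ≥ (1 + 1/m)^3 for all m ≥ 5.
Combining, 5^(m + 1) ≥ 12(m+1)^3.
By induction, the statement is established for all r ≥ 5.
Hence the smallest such N is 5.

N = 5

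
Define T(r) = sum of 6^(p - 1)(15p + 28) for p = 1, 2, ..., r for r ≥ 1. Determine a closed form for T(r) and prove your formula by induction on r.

T(r) = 6^r(3r + 5) - 5

We claim T(r) = 6^r(3r + 5) - 5 for all r ≥ 1.
Base step (r = 1): T(1) = 43, and the closed form gives 43. They agree.
Suppose the result is true for r = p, so T(p) = 6^p(3p + 5) - 5.
Then T(p+1) = T(p) + (6^p(15p + 43)) = (6^p(3p + 5) - 5) + (6^p(15p + 43)).
Simplifying, T(p+1) = 18·6^p·p + 48·6^p - 5 = 6^(p+1)(3(p+1) + 5) - 5,
which is the closed form with r = p+1.
Hence, by induction on r, the claim holds for every r ≥ 1.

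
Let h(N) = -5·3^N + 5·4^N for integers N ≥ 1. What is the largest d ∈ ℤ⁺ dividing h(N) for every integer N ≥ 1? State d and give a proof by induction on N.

d = 5

Computing the first values: h(1) = 5 and h(2) = 35; gcd(5, 35) = 5, so d ≤ 5.
We prove 5 | -5·3^N + 5·4^N for all N ≥ 1 by induction on N.
When N = 1: h(1) = 5 = 5·(1), so 5 | h(1).
Suppose the result is true for N = m, i.e. 5 | h(m). Then
h(m+1) − 4·h(m) = (-5·3^(m+1) + 5·4^(m+1)) − 4·(-5·3^m + 5·4^m) = (-5)·3^m·(3 − 4) = (5)·3^m. Since 5 | h(m) by the inductive hypothesis, 5 | 4·h(m); and 5 | 5 since 5 = 5·1. Therefore 5 | h(m+1).
Hence, by induction on N, the claim holds for every N ≥ 1.
Therefore the largest such d is 5.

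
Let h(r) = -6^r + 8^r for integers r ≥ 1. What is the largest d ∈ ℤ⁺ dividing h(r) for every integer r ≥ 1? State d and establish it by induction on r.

d = 2

Computing the first values: h(1) = 2 and h(2) = 28; gcd(2, 28) = 2, so d ≤ 2.
We prove 2 | -6^r + 8^r for all r ≥ 1 by induction on r.
Base case (r = 1): h(1) = 2 = 2·(1), so 2 | h(1).
For the inductive step, assume it holds for an arbitrary m ≥ 1, i.e. 2 | h(m). Then
8^{m+1} − 6^{m+1} = 8·8^m − 6·6^m = 8·(8^m − 6^m) + (2)·6^m. The first term is divisible by 2 by the inductive hypothesis, and the second term (2)·6^m is divisible by 2 since 2 | 2. Hence 2 | h(m+1).
By induction, the statement is established for all r ≥ 1.
Therefore the largest such d is 2.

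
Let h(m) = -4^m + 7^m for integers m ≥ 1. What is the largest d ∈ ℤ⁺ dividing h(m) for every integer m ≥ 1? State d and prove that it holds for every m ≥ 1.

Computing the first values: h(1) = 3 and h(2) = 33; gcd(3, 33) = 3, so d ≤ 3.
We prove 3 | -4^m + 7^m for all m ≥ 1 by induction on m.
For the base case m = 1: h(1) = 3 = 3·(1), so 3 | h(1).
Inductive step: suppose the statement holds for some i ≥ 1, i.e. 3 | h(i). Then
7^{i+1} − 4^{i+1} = 7·7^i − 4·4^i = 7·(7^i − 4^i) + (3)·4^i. The first term is divisible by 3 by the inductive hypothesis, and the second term (3)·4^i is divisible by 3 since 3 | 3. Hence 3 | h(i+1).
By the principle of mathematical induction, the result holds for all m ≥ 1.
Therefore the largest such d is 3.

d = 3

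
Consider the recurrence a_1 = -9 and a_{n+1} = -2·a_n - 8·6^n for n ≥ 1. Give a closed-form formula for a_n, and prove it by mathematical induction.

a_n = -3(-2)^(n - 1) - 6^n

Computing the first terms: a_1 = -9, a_2 = -30, a_3 = -228. This suggests a_n = -3(-2)^(n - 1) - 6^n.
When n = 1: the formula gives -9 = -9 = a_1.
For the inductive step, assume it holds for an arbitrary j ≥ 1, so a_j = -3(-2)^(j - 1) - 6^j.
Then a_{j+1} = -2·a_j - 8·6^j = -2·(-3(-2)^(j - 1) - 6^j) - 8·6^j = -3(-2)^j - 6^(j + 1) = -3(-2)^((j+1) - 1) - 6^(j+1),
which is the claimed formula at n = j+1.
This completes the induction.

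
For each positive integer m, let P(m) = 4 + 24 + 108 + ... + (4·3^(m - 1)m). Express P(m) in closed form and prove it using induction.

We claim P(m) = 3^m(2m - 1) + 1 for all m ≥ 1.
When m = 1: P(1) = 4, and the closed form gives 4. They agree.
Inductive step: suppose the statement holds for some p ≥ 1, so P(p) = 3^p(2p - 1) + 1.
Then P(p+1) = P(p) + (4·3^p(p + 1)) = (3^p(2p - 1) + 1) + (4·3^p(p + 1)).
Simplifying, P(p+1) = 6·3^p·p + 3·3^p + 1 = 3^(p+1)(2(p+1) - 1) + 1,
which is the closed form with m = p+1.
By induction, the statement is established for all m ≥ 1.

P(m) = 3^m(2m - 1) + 1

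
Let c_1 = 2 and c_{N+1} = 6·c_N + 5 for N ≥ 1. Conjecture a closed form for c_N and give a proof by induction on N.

Computing the first terms: c_1 = 2, c_2 = 17, c_3 = 107. This suggests c_N = 3·6^(N - 1) - 1.
When N = 1: the formula gives 2 = 2 = c_1.
Suppose the result is true for N = m, so c_m = 3·6^(m - 1) - 1.
Then c_{m+1} = 6·c_m + 5 = 6·(3·6^(m - 1) - 1) + 5 = 3·6^m - 1 = 3·6^((m+1) - 1) - 1,
which is the claimed formula at N = m+1.
Hence, by induction on N, the claim holds for every N ≥ 1.

c_N = 3·6^(N - 1) - 1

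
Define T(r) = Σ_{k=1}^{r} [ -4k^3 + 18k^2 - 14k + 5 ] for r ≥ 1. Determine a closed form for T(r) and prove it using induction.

We claim T(r) = -r(r^3 - 4r^2 - r - 1) for all r ≥ 1.
Base step (r = 1): T(1) = 5, and the closed form gives 5. They agree.
Suppose the result is true for r = k, so T(k) = k(-k^3 + 4k^2 + k + 1).
Then T(k+1) = T(k) + (-4k^3 + 6k^2 + 10k + 5) = (k(-k^3 + 4k^2 + k + 1)) + (-4k^3 + 6k^2 + 10k + 5).
Simplifying, T(k+1) = -(k + 1)(k^3 - k^2 - 6k - 5) = -(k+1)((k+1)^3 - 4(k+1)^2 - (k+1) - 1),
which is the closed form with r = k+1.
By the principle of mathematical induction, the result holds for all r ≥ 1.

T(r) = -r(r^3 - 4r^2 - r - 1)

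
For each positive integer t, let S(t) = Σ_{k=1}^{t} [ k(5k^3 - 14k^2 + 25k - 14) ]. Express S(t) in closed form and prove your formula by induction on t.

We claim S(t) = t(t + 1)(t^3 - 2t^2 + 5t - 3) for all t ≥ 1.
Base step (t = 1): S(1) = 2, and the closed form gives 2. They agree.
Suppose the result is true for t = k, so S(k) = k(k^4 - k^3 + 3k^2 + 2k - 3).
Then S(k+1) = S(k) + (5k^4 + 6k^3 + 13k^2 + 14k + 2) = (k(k^4 - k^3 + 3k^2 + 2k - 3)) + (5k^4 + 6k^3 + 13k^2 + 14k + 2).
Simplifying, S(k+1) = (k + 1)(k + 2)(k^3 + k^2 + 4k + 1) = (k+1)((k+1) + 1)((k+1)^3 - 2(k+1)^2 + 5(k+1) - 3),
which is the closed form with t = k+1.
By the principle of mathematical induction, the result holds for all t ≥ 1.

S(t) = t(t + 1)(t^3 - 2t^2 + 5t - 3)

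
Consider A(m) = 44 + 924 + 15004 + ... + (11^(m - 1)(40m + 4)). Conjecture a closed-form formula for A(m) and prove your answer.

We claim A(m) = 4·11^m·m for all m ≥ 1.
When m = 1: A(1) = 44, and the closed form gives 44. They agree.
Suppose the result is true for m = r, so A(r) = 4·11^r·r.
Then A(r+1) = A(r) + (11^r(40r + 44)) = (4·11^r·r) + (11^r(40r + 44)).
Simplifying, A(r+1) = 44·11^r(r + 1) = 4·11^(r+1)·(r+1),
which is the closed form with m = r+1.
By induction, the statement is established for all m ≥ 1.

A(m) = 4·11^m·m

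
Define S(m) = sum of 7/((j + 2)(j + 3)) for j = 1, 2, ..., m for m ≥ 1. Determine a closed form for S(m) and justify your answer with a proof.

S(m) = 7m/(3(m + 3))

We claim S(m) = 7m/(3(m + 3)) for all m ≥ 1.
Base step (m = 1): S(1) = 7/12, and the closed form gives 7/12. They agree.
Inductive step: suppose the statement holds for some j ≥ 1, so S(j) = 7j/(3(j + 3)).
Then S(j+1) = S(j) + (7/((j + 3)(j + 4))) = (7j/(3(j + 3))) + (7/((j + 3)(j + 4))).
Simplifying, S(j+1) = 7(j + 1)/(3(j + 4)) = 7(j+1)/(3((j+1) + 3)),
which is the closed form with m = j+1.
Hence, by induction on m, the claim holds for every m ≥ 1.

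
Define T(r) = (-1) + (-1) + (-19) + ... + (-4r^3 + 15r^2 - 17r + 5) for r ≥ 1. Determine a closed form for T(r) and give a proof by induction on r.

T(r) = -r(r^3 - 3r^2 + 2r + 1)

We claim T(r) = -r(r^3 - 3r^2 + 2r + 1) for all r ≥ 1.
Base step (r = 1): T(1) = -1, and the closed form gives -1. They agree.
For the inductive step, assume it holds for an arbitrary j ≥ 1, so T(j) = j(-j^3 + 3j^2 - 2j - 1).
Then T(j+1) = T(j) + (-4j^3 + 3j^2 + j - 1) = (j(-j^3 + 3j^2 - 2j - 1)) + (-4j^3 + 3j^2 + j - 1).
Simplifying, T(j+1) = -(j + 1)(j^3 - j + 1) = -(j+1)((j+1)^3 - 3(j+1)^2 + 2(j+1) + 1),
which is the closed form with r = j+1.
This completes the induction.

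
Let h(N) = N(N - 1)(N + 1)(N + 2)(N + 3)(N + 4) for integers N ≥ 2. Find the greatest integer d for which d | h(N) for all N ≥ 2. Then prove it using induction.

Computing the first values: h(2) = 720 and h(3) = 5040; gcd(720, 5040) = 720, so d ≤ 720.
We prove 720 | N(N - 1)(N + 1)(N + 2)(N + 3)(N + 4) for all N ≥ 2 by induction on N.
Base step (N = 2): h(2) = 720 = 720·(1), so 720 | h(2).
Suppose the result is true for N = m, i.e. 720 | h(m). Then
h(m+1) − h(m) = m·(m+1)·(m+2)·(m+3)·(m+4)·(m+5) − (m-1)·m·(m+1)·(m+2)·(m+3)·(m+4) = m·(m+1)·(m+2)·(m+3)·(m+4)·[(m+5) − (m-1)] = 6·m·(m+1)·(m+2)·(m+3)·(m+4). The product of 5 consecutive integers is divisible by (5)! = 120, so h(m+1) − h(m) is divisible by 6·120 = 720. By the inductive hypothesis 720 | h(m), hence 720 | h(m+1).
Hence, by induction on N, the claim holds for every N ≥ 2.
Therefore the largest such d is 720.

d = 720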